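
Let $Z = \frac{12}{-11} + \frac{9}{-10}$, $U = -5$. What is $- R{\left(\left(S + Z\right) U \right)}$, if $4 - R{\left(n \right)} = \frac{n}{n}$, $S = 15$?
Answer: $-3$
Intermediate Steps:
$Z = - \frac{219}{110}$ ($Z = 12 \left(- \frac{1}{11}\right) + 9 \left(- \frac{1}{10}\right) = - \frac{12}{11} - \frac{9}{10} = - \frac{219}{110} \approx -1.9909$)
$R{\left(n \right)} = 3$ ($R{\left(n \right)} = 4 - \frac{n}{n} = 4 - 1 = 3$)
$- R{\left(\left(S + Z\right) U \right)} = \left(-1\right) 3 = -3$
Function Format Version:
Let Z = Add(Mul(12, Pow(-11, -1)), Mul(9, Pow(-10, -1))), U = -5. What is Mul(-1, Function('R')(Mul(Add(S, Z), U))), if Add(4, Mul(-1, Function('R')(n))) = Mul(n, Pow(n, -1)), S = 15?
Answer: -3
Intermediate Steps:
Z = Rational(-219, 110) (Z = Add(Mul(12, Rational(-1, 11)), Mul(9, Rational(-1, 10))) = Add(Rational(-12, 11), Rational(-9, 10)) = Rational(-219, 110) ≈ -1.9909)
Function('R')(n) = 3 (Function('R')(n) = Add(4, Mul(-1, Mul(n, Pow(n, -1)))) = Add(4, Mul(-1, 1)) = Add(4, -1) = 3)
Mul(-1, Function('R')(Mul(Add(S, Z), U))) = Mul(-1, 3) = -3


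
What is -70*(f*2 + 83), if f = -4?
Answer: -5250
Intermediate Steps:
-70*(f*2 + 83) = -70*(-4*2 + 83) = -70*(-8 + 83) = -70*75 = -5250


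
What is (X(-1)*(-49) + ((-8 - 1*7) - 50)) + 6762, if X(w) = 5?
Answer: 6452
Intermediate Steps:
(X(-1)*(-49) + ((-8 - 1*7) - 50)) + 6762 = (5*(-49) + ((-8 - 1*7) - 50)) + 6762 = (-245 + ((-8 - 7) - 50)) + 6762 = (-245 + (-15 - 50)) + 6762 = (-245 - 65) + 6762 = -310 + 6762 = 6452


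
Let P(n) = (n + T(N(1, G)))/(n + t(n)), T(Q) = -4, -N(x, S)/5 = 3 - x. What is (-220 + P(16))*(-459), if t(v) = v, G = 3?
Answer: 806463/8 ≈ 1.0081e+5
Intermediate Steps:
N(x, S) = -15 + 5*x (N(x, S) = -5*(3 - x) = -15 + 5*x)
P(n) = (-4 + n)/(2*n) (P(n) = (n - 4)/(n + n) = (-4 + n)/((2*n)) = (-4 + n)*(1/(2*n)) = (-4 + n)/(2*n))
(-220 + P(16))*(-459) = (-220 + (1/2)*(-4 + 16)/16)*(-459) = (-220 + (1/2)*(1/16)*12)*(-459) = (-220 + 3/8)*(-459) = -1757/8*(-459) = 806463/8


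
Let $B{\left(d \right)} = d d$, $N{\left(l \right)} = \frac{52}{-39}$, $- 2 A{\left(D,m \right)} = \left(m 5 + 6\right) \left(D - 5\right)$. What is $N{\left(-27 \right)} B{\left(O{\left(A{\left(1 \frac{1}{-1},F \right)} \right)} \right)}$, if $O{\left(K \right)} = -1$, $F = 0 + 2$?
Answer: $- \frac{4}{3} \approx -1.3333$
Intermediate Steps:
$F = 2$
$A{\left(D,m \right)} = - \frac{\left(-5 + D\right) \left(6 + 5 m\right)}{2}$ ($A{\left(D,m \right)} = - \frac{\left(m 5 + 6\right) \left(D - 5\right)}{2} = - \frac{\left(5 m + 6\right) \left(-5 + D\right)}{2} = - \frac{\left(6 + 5 m\right) \left(-5 + D\right)}{2} = - \frac{\left(-5 + D\right) \left(6 + 5 m\right)}{2}$)
$N{\left(l \right)} = - \frac{4}{3}$ ($N{\left(l \right)} = 52 \left(- \frac{1}{39}\right) = - \frac{4}{3}$)
$B{\left(d \right)} = d^{2}$
$N{\left(-27 \right)} B{\left(O{\left(A{\left(1 \frac{1}{-1},F \right)} \right)} \right)} = - \frac{4 \left(-1\right)^{2}}{3} = \left(- \frac{4}{3}\right) 1 = - \frac{4}{3}$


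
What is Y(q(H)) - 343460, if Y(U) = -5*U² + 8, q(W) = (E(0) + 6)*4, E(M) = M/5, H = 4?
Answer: -346332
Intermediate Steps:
E(M) = M/5 (E(M) = M*(⅕) = M/5)
q(W) = 24 (q(W) = ((⅕)*0 + 6)*4 = (0 + 6)*4 = 6*4 = 24)
Y(U) = 8 - 5*U²
Y(q(H)) - 343460 = (8 - 5*24²) - 343460 = (8 - 5*576) - 343460 = (8 - 2880) - 343460 = -2872 - 343460 = -346332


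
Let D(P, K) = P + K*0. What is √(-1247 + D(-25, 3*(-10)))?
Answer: 2*I*√318 ≈ 35.665*I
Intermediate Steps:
D(P, K) = P (D(P, K) = P + 0 = P)
√(-1247 + D(-25, 3*(-10))) = √(-1247 - 25) = √(-1272) = 2*I*√318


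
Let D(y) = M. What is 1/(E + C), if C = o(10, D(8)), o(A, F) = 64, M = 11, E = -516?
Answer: -1/452 ≈ -0.0022124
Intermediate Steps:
D(y) = 11
C = 64
1/(E + C) = 1/(-516 + 64) = 1/(-452) = -1/452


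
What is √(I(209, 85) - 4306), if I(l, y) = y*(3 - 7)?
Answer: I*√4646 ≈ 68.162*I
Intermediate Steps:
I(l, y) = -4*y (I(l, y) = y*(-4) = -4*y)
√(I(209, 85) - 4306) = √(-4*85 - 4306) = √(-340 - 4306) = √(-4646) = I*√4646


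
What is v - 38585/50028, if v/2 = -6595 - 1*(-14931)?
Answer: 834028231/50028 ≈ 16671.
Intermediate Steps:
v = 16672 (v = 2*(-6595 - 1*(-14931)) = 2*(-6595 + 14931) = 2*8336 = 16672)
v - 38585/50028 = 16672 - 38585/50028 = 834028231/50028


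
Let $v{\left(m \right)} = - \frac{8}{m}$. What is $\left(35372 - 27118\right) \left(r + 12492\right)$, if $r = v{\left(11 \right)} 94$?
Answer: $\frac{1127991640}{11} \approx 1.0254 \cdot 10^{8}$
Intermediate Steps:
$r = - \frac{752}{11}$ ($r = - \frac{8}{11} \cdot 94 = \left(-8\right) \frac{1}{11} \cdot 94 = \left(- \frac{8}{11}\right) 94 = - \frac{752}{11} \approx -68.364$)
$\left(35372 - 27118\right) \left(r + 12492\right) = \left(35372 - 27118\right) \left(- \frac{752}{11} + 12492\right) = 8254 \cdot \frac{136660}{11} = \frac{1127991640}{11}$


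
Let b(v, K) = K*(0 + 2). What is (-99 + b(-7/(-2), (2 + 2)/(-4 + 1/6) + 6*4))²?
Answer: 1490841/529 ≈ 2818.2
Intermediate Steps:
b(v, K) = 2*K (b(v, K) = K*2 = 2*K)
(-99 + b(-7/(-2), (2 + 2)/(-4 + 1/6) + 6*4))² = (-99 + 2*((2 + 2)/(-4 + 1/6) + 6*4))² = (-99 + 2*(4/(-4 + ⅙) + 24))² = (-99 + 2*(4/(-23/6) + 24))² = (-99 + 2*(4*(-6/23) + 24))² = (-99 + 2*(-24/23 + 24))² = (-99 + 2*(528/23))² = (-99 + 1056/23)² = (-1221/23)² = 1490841/529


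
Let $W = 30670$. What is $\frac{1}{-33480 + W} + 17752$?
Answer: $\frac{49883119}{2810} \approx 17752.0$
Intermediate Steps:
$\frac{1}{-33480 + W} + 17752 = \frac{1}{-33480 + 30670} + 17752 = \frac{1}{-2810} + 17752 = - \frac{1}{2810} + 17752 = \frac{49883119}{2810}$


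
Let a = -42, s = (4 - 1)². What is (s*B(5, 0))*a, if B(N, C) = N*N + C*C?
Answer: -9450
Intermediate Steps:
B(N, C) = C² + N² (B(N, C) = N² + C² = C² + N²)
s = 9 (s = 3² = 9)
(s*B(5, 0))*a = (9*(0² + 5²))*(-42) = (9*(0 + 25))*(-42) = (9*25)*(-42) = 225*(-42) = -9450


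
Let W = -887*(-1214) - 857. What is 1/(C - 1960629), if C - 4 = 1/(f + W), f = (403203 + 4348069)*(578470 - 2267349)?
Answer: -8024322428127/15732687160646499376 ≈ -5.1004e-7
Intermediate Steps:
f = -8024323504088 (f = 4751272*(-1688879) = -8024323504088)
W = 1075961 (W = 1076818 - 857 = 1075961)
C = 32097289712507/8024322428127 (C = 4 + 1/(-8024323504088 + 1075961) = 4 + 1/(-8024322428127) = 4 - 1/8024322428127 = 32097289712507/8024322428127 ≈ 4.0000)
1/(C - 1960629) = 1/(32097289712507/8024322428127 - 1960629) = 1/(-15732687160646499376/8024322428127) = -8024322428127/15732687160646499376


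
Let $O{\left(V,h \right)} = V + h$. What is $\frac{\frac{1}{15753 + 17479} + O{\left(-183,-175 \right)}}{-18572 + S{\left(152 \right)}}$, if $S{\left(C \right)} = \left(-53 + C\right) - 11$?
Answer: $\frac{11897055}{614260288} \approx 0.019368$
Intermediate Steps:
$S{\left(C \right)} = -64 + C$
$\frac{\frac{1}{15753 + 17479} + O{\left(-183,-175 \right)}}{-18572 + S{\left(152 \right)}} = \frac{\frac{1}{15753 + 17479} - 358}{-18572 + \left(-64 + 152\right)} = \frac{\frac{1}{33232} - 358}{-18572 + 88} = \frac{\frac{1}{33232} - 358}{-18484} = \left(- \frac{11897055}{33232}\right) \left(- \frac{1}{18484}\right) = \frac{11897055}{614260288}$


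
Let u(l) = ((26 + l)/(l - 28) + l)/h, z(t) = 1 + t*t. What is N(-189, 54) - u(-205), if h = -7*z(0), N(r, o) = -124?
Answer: -35690/233 ≈ -153.18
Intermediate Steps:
z(t) = 1 + t²
h = -7 (h = -7*(1 + 0²) = -7*(1 + 0) = -7*1 = -7)
u(l) = -l/7 - (26 + l)/(7*(-28 + l)) (u(l) = ((26 + l)/(l - 28) + l)/(-7) = ((26 + l)/(-28 + l) + l)*(-⅐) = (l + (26 + l)/(-28 + l))*(-⅐) = -l/7 - (26 + l)/(7*(-28 + l)))
N(-189, 54) - u(-205) = -124 - (-26 - 1*(-205)² + 27*(-205))/(7*(-28 - 205)) = -124 - (-26 - 1*42025 - 5535)/(7*(-233)) = -124 - (-1)*(-26 - 42025 - 5535)/(7*233) = -124 - (-1)*(-47586)/(7*233) = -124 - 1*6798/233 = -124 - 6798/233 = -35690/233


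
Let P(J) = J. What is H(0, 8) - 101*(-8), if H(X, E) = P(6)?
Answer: 814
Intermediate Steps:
H(X, E) = 6
H(0, 8) - 101*(-8) = 6 - 101*(-8) = 6 + 808 = 814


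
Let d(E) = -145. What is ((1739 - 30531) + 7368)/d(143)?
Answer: 21424/145 ≈ 147.75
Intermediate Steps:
((1739 - 30531) + 7368)/d(143) = ((1739 - 30531) + 7368)/(-145) = (-28792 + 7368)*(-1/145) = -21424*(-1/145) = 21424/145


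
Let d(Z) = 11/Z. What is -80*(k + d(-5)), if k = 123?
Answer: -9664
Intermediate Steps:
-80*(k + d(-5)) = -80*(123 + 11/(-5)) = -80*(123 + 11*(-⅕)) = -80*(123 - 11/5) = -80*604/5 = -9664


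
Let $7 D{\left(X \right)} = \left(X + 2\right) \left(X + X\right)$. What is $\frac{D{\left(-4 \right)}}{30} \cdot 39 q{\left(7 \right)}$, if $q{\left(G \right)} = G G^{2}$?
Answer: $\frac{5096}{5} \approx 1019.2$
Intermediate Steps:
$D{\left(X \right)} = \frac{2 X \left(2 + X\right)}{7}$ ($D{\left(X \right)} = \frac{\left(X + 2\right) \left(X + X\right)}{7} = \frac{\left(2 + X\right) 2 X}{7} = \frac{2 X \left(2 + X\right)}{7}$)
$q{\left(G \right)} = G^{3}$
$\frac{D{\left(-4 \right)}}{30} \cdot 39 q{\left(7 \right)} = \frac{\frac{2}{7} \left(-4\right) \left(2 - 4\right)}{30} \cdot 39 \cdot 7^{3} = \frac{2}{7} \left(-4\right) \left(-2\right) \frac{1}{30} \cdot 39 \cdot 343 = \frac{16}{7} \cdot \frac{1}{30} \cdot 39 \cdot 343 = \frac{8}{105} \cdot 39 \cdot 343 = \frac{104}{35} \cdot 343 = \frac{5096}{5}$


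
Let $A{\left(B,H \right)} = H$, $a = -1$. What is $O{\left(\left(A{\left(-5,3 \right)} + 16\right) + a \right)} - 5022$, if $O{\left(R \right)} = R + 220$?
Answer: $-4784$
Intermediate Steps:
$O{\left(R \right)} = 220 + R$
$O{\left(\left(A{\left(-5,3 \right)} + 16\right) + a \right)} - 5022 = \left(220 + \left(\left(3 + 16\right) - 1\right)\right) - 5022 = \left(220 + \left(19 - 1\right)\right) - 5022 = \left(220 + 18\right) - 5022 = 238 - 5022 = -4784$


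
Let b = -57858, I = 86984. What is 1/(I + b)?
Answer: 1/29126 ≈ 3.4334e-5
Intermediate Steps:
1/(I + b) = 1/(86984 - 57858) = 1/29126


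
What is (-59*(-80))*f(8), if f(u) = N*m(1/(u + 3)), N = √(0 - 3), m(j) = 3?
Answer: 14160*I*√3 ≈ 24526.0*I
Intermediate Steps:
N = I*√3 (N = √(-3) = I*√3 ≈ 1.732*I)
f(u) = 3*I*√3 (f(u) = (I*√3)*3 = 3*I*√3)
(-59*(-80))*f(8) = (-59*(-80))*(3*I*√3) = 4720*(3*I*√3) = 14160*I*√3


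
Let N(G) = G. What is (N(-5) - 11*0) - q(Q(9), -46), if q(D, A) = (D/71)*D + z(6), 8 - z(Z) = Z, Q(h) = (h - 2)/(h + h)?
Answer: -161077/23004 ≈ -7.0021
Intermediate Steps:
Q(h) = (-2 + h)/(2*h) (Q(h) = (-2 + h)/((2*h)) = (-2 + h)*(1/(2*h)) = (-2 + h)/(2*h))
z(Z) = 8 - Z
q(D, A) = 2 + D²/71 (q(D, A) = (D/71)*D + (8 - 1*6) = (D*(1/71))*D + (8 - 6) = (D/71)*D + 2 = D²/71 + 2 = 2 + D²/71)
(N(-5) - 11*0) - q(Q(9), -46) = (-5 - 11*0) - (2 + ((½)*(-2 + 9)/9)²/71) = (-5 + 0) - (2 + ((½)*(⅑)*7)²/71) = -5 - (2 + (7/18)²/71) = -5 - (2 + (1/71)*(49/324)) = -5 - (2 + 49/23004) = -5 - 1*46057/23004 = -5 - 46057/23004 = -161077/23004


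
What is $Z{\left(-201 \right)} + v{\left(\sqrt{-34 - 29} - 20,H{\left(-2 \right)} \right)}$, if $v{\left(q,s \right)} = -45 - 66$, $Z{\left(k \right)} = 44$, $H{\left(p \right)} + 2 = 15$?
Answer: $-67$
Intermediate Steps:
$H{\left(p \right)} = 13$ ($H{\left(p \right)} = -2 + 15 = 13$)
$v{\left(q,s \right)} = -111$
$Z{\left(-201 \right)} + v{\left(\sqrt{-34 - 29} - 20,H{\left(-2 \right)} \right)} = 44 - 111 = -67$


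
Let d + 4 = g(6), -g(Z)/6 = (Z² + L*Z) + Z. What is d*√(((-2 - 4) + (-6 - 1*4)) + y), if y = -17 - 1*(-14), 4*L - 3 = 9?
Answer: -364*I*√19 ≈ -1586.6*I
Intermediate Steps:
L = 3 (L = ¾ + (¼)*9 = ¾ + 9/4 = 3)
g(Z) = -24*Z - 6*Z² (g(Z) = -6*((Z² + 3*Z) + Z) = -6*(Z² + 4*Z) = -24*Z - 6*Z²)
y = -3 (y = -17 + 14 = -3)
d = -364 (d = -4 - 6*6*(4 + 6) = -4 - 6*6*10 = -4 - 360 = -364)
d*√(((-2 - 4) + (-6 - 1*4)) + y) = -364*√(((-2 - 4) + (-6 - 1*4)) - 3) = -364*√((-6 + (-6 - 4)) - 3) = -364*√((-6 - 10) - 3) = -364*√(-16 - 3) = -364*I*√19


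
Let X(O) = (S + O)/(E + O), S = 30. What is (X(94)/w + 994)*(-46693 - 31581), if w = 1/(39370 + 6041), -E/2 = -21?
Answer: -56417433569/17 ≈ -3.3187e+9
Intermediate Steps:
E = 42 (E = -2*(-21) = 42)
X(O) = (30 + O)/(42 + O)
w = 1/45411 ≈ 2.2021e-5
(X(94)/w + 994)*(-46693 - 31581) = (((30 + 94)/(42 + 94))/(1/45411) + 994)*(-46693 - 31581) = ((124/136)*45411 + 994)*(-78274) = (((1/136)*124)*45411 + 994)*(-78274) = ((31/34)*45411 + 994)*(-78274) = (1407741/34 + 994)*(-78274) = (1441537/34)*(-78274) = -56417433569/17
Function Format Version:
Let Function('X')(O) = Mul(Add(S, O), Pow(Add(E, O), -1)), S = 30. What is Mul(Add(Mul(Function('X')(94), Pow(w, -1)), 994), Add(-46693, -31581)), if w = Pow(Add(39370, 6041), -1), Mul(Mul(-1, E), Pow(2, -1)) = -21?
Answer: Rational(-56417433569, 17) ≈ -3.3187e+9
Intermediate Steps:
E = 42 (E = Mul(-2, -21) = 42)
Function('X')(O) = Mul(Pow(Add(42, O), -1), Add(30, O)) (Function('X')(O) = Mul(Add(30, O), Pow(Add(42, O), -1)) = Mul(Pow(Add(42, O), -1), Add(30, O)))
w = Rational(1, 45411) (w = Pow(45411, -1) = Rational(1, 45411) ≈ 2.2021e-5)
Mul(Add(Mul(Function('X')(94), Pow(w, -1)), 994), Add(-46693, -31581)) = Mul(Add(Mul(Mul(Pow(Add(42, 94), -1), Add(30, 94)), Pow(Rational(1, 45411), -1)), 994), Add(-46693, -31581)) = Mul(Add(Mul(Mul(Pow(136, -1), 124), 45411), 994), -78274) = Mul(Add(Mul(Mul(Rational(1, 136), 124), 45411), 994), -78274) = Mul(Add(Mul(Rational(31, 34), 45411), 994), -78274) = Mul(Add(Rational(1407741, 34), 994), -78274) = Mul(Rational(1441537, 34), -78274) = Rational(-56417433569, 17)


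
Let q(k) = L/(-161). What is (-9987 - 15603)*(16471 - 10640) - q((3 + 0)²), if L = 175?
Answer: -3431951645/23 ≈ -1.4922e+8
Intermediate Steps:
q(k) = -25/23 (q(k) = 175/(-161) = 175*(-1/161) = -25/23)
(-9987 - 15603)*(16471 - 10640) - q((3 + 0)²) = (-9987 - 15603)*(16471 - 10640) - 1*(-25/23) = -25590*5831 + 25/23 = -149215290 + 25/23 = -3431951645/23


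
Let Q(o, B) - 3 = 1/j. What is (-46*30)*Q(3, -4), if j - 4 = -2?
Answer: -4830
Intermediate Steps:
j = 2 (j = 4 - 2 = 2)
Q(o, B) = 7/2 (Q(o, B) = 3 + 1/2 = 3 + ½ = 7/2)
(-46*30)*Q(3, -4) = -46*30*(7/2) = -1380*7/2 = -4830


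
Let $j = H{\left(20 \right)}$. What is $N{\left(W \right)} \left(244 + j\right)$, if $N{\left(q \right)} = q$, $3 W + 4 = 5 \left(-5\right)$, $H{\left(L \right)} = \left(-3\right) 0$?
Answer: $- \frac{7076}{3} \approx -2358.7$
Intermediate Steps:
$H{\left(L \right)} = 0$
$W = - \frac{29}{3}$ ($W = - \frac{4}{3} + \frac{5 \left(-5\right)}{3} = - \frac{4}{3} + \frac{1}{3} \left(-25\right) = - \frac{4}{3} - \frac{25}{3} = - \frac{29}{3} \approx -9.6667$)
$j = 0$
$N{\left(W \right)} \left(244 + j\right) = - \frac{29 \left(244 + 0\right)}{3} = \left(- \frac{29}{3}\right) 244 = - \frac{7076}{3}$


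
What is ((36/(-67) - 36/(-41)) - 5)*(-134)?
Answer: 25598/41 ≈ 624.34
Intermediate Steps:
((36/(-67) - 36/(-41)) - 5)*(-134) = ((36*(-1/67) - 36*(-1/41)) - 5)*(-134) = ((-36/67 + 36/41) - 5)*(-134) = (936/2747 - 5)*(-134) = -12799/2747*(-134) = 25598/41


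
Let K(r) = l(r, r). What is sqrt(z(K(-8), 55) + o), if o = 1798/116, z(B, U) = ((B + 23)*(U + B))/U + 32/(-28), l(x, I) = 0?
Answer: sqrt(7322)/14 ≈ 6.1120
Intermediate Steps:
K(r) = 0
z(B, U) = -8/7 + (23 + B)*(B + U)/U (z(B, U) = ((23 + B)*(B + U))/U + 32*(-1/28) = (23 + B)*(B + U)/U - 8/7 = -8/7 + (23 + B)*(B + U)/U)
o = 31/2 (o = 1798*(1/116) = 31/2 ≈ 15.500)
sqrt(z(K(-8), 55) + o) = sqrt((153/7 + 0 + 0**2/55 + 23*0/55) + 31/2) = sqrt((153/7 + 0 + 0*(1/55) + 23*0*(1/55)) + 31/2) = sqrt((153/7 + 0 + 0 + 0) + 31/2) = sqrt(153/7 + 31/2) = sqrt(523/14) = sqrt(7322)/14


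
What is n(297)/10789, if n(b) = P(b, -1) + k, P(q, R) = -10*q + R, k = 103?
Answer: -2868/10789 ≈ -0.26583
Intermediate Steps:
P(q, R) = R - 10*q
n(b) = 102 - 10*b (n(b) = (-1 - 10*b) + 103 = 102 - 10*b)
n(297)/10789 = (102 - 10*297)/10789 = (102 - 2970)*(1/10789) = -2868*1/10789 = -2868/10789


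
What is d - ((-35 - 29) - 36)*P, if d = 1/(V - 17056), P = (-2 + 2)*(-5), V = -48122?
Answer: -1/65178 ≈ -1.5343e-5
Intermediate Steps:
P = 0 (P = 0*(-5) = 0)
d = -1/65178 (d = 1/(-48122 - 17056) = 1/(-65178) = -1/65178 ≈ -1.5343e-5)
d - ((-35 - 29) - 36)*P = -1/65178 - ((-35 - 29) - 36)*0 = -1/65178 - (-64 - 36)*0 = -1/65178 - (-100)*0 = -1/65178 - 1*0 = -1/65178 + 0 = -1/65178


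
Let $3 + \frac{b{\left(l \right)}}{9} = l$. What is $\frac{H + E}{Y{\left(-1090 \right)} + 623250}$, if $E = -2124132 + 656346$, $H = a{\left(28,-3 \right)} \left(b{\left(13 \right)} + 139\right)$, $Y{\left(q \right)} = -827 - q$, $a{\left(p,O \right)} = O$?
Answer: $- \frac{1468473}{623513} \approx -2.3552$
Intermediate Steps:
$b{\left(l \right)} = -27 + 9 l$
$H = -687$ ($H = - 3 \left(\left(-27 + 9 \cdot 13\right) + 139\right) = - 3 \left(\left(-27 + 117\right) + 139\right) = - 3 \left(90 + 139\right) = \left(-3\right) 229 = -687$)
$E = -1467786$
$\frac{H + E}{Y{\left(-1090 \right)} + 623250} = \frac{-687 - 1467786}{\left(-827 - -1090\right) + 623250} = - \frac{1468473}{\left(-827 + 1090\right) + 623250} = - \frac{1468473}{263 + 623250} = - \frac{1468473}{623513}$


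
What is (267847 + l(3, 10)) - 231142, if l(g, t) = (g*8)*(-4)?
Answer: 36609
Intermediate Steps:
l(g, t) = -32*g (l(g, t) = (8*g)*(-4) = -32*g)
(267847 + l(3, 10)) - 231142 = (267847 - 32*3) - 231142 = (267847 - 96) - 231142 = 267751 - 231142 = 36609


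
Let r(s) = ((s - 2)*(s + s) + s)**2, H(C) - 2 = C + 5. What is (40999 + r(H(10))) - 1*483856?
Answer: -165128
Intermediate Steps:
H(C) = 7 + C (H(C) = 2 + (C + 5) = 2 + (5 + C) = 7 + C)
r(s) = (s + 2*s*(-2 + s))**2 (r(s) = ((-2 + s)*(2*s) + s)**2 = (2*s*(-2 + s) + s)**2 = (s + 2*s*(-2 + s))**2)
(40999 + r(H(10))) - 1*483856 = (40999 + (7 + 10)**2*(-3 + 2*(7 + 10))**2) - 1*483856 = (40999 + 17**2*(-3 + 2*17)**2) - 483856 = (40999 + 289*(-3 + 34)**2) - 483856 = (40999 + 289*31**2) - 483856 = (40999 + 289*961) - 483856 = (40999 + 277729) - 483856 = 318728 - 483856 = -165128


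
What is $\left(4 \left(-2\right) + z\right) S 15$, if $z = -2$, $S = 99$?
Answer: $-14850$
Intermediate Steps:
$\left(4 \left(-2\right) + z\right) S 15 = \left(4 \left(-2\right) - 2\right) 99 \cdot 15 = \left(-8 - 2\right) 1485 = \left(-10\right) 1485 = -14850$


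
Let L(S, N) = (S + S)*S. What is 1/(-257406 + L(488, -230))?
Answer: 1/218882 ≈ 4.5687e-6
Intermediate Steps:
L(S, N) = 2*S**2 (L(S, N) = (2*S)*S = 2*S**2)
1/(-257406 + L(488, -230)) = 1/(-257406 + 2*488**2) = 1/(-257406 + 2*238144) = 1/(-257406 + 476288) = 1/218882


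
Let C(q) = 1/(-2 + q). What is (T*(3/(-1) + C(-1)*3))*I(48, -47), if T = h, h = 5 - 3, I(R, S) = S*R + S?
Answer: 18424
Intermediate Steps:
I(R, S) = S + R*S (I(R, S) = R*S + S = S + R*S)
h = 2
T = 2
(T*(3/(-1) + C(-1)*3))*I(48, -47) = (2*(3/(-1) + 3/(-2 - 1)))*(-47*(1 + 48)) = (2*(3*(-1) + 3/(-3)))*(-47*49) = (2*(-3 - 1/3*3))*(-2303) = (2*(-3 - 1))*(-2303) = (2*(-4))*(-2303) = -8*(-2303) = 18424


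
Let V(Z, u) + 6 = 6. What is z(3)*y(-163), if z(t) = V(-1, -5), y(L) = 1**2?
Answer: 0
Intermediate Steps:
V(Z, u) = 0 (V(Z, u) = -6 + 6 = 0)
y(L) = 1
z(t) = 0
z(3)*y(-163) = 0*1 = 0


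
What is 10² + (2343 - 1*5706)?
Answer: -3263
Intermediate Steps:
10² + (2343 - 1*5706) = 100 + (2343 - 5706) = 100 - 3363 = -3263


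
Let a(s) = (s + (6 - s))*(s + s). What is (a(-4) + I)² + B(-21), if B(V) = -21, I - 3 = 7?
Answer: 1423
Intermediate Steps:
I = 10 (I = 3 + 7 = 10)
a(s) = 12*s (a(s) = 6*(2*s) = 12*s)
(a(-4) + I)² + B(-21) = (12*(-4) + 10)² - 21 = (-48 + 10)² - 21 = (-38)² - 21 = 1444 - 21 = 1423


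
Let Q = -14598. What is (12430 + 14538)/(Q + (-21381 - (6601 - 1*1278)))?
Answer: -13484/20651 ≈ -0.65295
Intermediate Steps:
(12430 + 14538)/(Q + (-21381 - (6601 - 1*1278))) = (12430 + 14538)/(-14598 + (-21381 - (6601 - 1*1278))) = 26968/(-14598 + (-21381 - (6601 - 1278))) = 26968/(-14598 + (-21381 - 1*5323)) = 26968/(-14598 + (-21381 - 5323)) = 26968/(-14598 - 26704) = 26968/(-41302) = 26968*(-1/41302) = -13484/20651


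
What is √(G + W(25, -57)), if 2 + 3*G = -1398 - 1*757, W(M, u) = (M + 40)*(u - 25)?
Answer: I*√6049 ≈ 77.775*I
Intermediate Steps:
W(M, u) = (-25 + u)*(40 + M) (W(M, u) = (40 + M)*(-25 + u) = (-25 + u)*(40 + M))
G = -719 (G = -⅔ + (-1398 - 1*757)/3 = -⅔ + (-1398 - 757)/3 = -⅔ + (⅓)*(-2155) = -⅔ - 2155/3 = -719)
√(G + W(25, -57)) = √(-719 + (-1000 - 25*25 + 40*(-57) + 25*(-57))) = √(-719 + (-1000 - 625 - 2280 - 1425)) = √(-719 - 5330) = √(-6049) = I*√6049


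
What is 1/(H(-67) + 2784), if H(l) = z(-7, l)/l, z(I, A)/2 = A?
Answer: 1/2786 ≈ 0.00035894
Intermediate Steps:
z(I, A) = 2*A
H(l) = 2 (H(l) = (2*l)/l = 2)
1/(H(-67) + 2784) = 1/(2 + 2784) = 1/2786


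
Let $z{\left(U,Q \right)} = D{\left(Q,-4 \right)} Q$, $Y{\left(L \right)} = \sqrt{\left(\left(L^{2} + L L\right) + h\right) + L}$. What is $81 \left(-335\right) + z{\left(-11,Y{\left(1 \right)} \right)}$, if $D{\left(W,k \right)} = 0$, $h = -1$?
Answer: $-27135$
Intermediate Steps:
$Y{\left(L \right)} = \sqrt{-1 + L + 2 L^{2}}$ ($Y{\left(L \right)} = \sqrt{\left(\left(L^{2} + L L\right) - 1\right) + L} = \sqrt{\left(\left(L^{2} + L^{2}\right) - 1\right) + L} = \sqrt{\left(2 L^{2} - 1\right) + L} = \sqrt{\left(-1 + 2 L^{2}\right) + L} = \sqrt{-1 + L + 2 L^{2}}$)
$z{\left(U,Q \right)} = 0$ ($z{\left(U,Q \right)} = 0 Q = 0$)
$81 \left(-335\right) + z{\left(-11,Y{\left(1 \right)} \right)} = 81 \left(-335\right) + 0 = -27135 + 0 = -27135$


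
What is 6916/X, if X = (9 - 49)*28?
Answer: -247/40 ≈ -6.1750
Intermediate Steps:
X = -1120 (X = -40*28 = -1120)
6916/X = 6916/(-1120) = 6916*(-1/1120) = -247/40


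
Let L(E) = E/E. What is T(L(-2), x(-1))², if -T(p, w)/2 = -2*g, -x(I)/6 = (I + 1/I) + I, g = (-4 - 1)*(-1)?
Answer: 400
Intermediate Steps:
L(E) = 1
g = 5 (g = -5*(-1) = 5)
x(I) = -12*I - 6/I (x(I) = -6*((I + 1/I) + I) = -6*(1/I + 2*I) = -12*I - 6/I)
T(p, w) = 20 (T(p, w) = -(-4)*5 = -2*(-10) = 20)
T(L(-2), x(-1))² = 20² = 400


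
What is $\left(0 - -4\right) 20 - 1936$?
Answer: $-1856$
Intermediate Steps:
$\left(0 - -4\right) 20 - 1936 = \left(0 + 4\right) 20 - 1936 = 4 \cdot 20 - 1936 = 80 - 1936 = -1856$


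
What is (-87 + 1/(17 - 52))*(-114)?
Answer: 347244/35 ≈ 9921.3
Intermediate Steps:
(-87 + 1/(17 - 52))*(-114) = (-87 + 1/(-35))*(-114) = (-87 - 1/35)*(-114) = -3046/35*(-114) = 347244/35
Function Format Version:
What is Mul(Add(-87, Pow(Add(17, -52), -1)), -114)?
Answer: Rational(347244, 35) ≈ 9921.3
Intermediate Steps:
Mul(Add(-87, Pow(Add(17, -52), -1)), -114) = Mul(Add(-87, Pow(-35, -1)), -114) = Mul(Add(-87, Rational(-1, 35)), -114) = Mul(Rational(-3046, 35), -114) = Rational(347244, 35)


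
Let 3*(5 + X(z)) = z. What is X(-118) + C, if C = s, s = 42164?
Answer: 126359/3 ≈ 42120.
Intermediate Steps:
X(z) = -5 + z/3
C = 42164
X(-118) + C = (-5 + (⅓)*(-118)) + 42164 = (-5 - 118/3) + 42164 = -133/3 + 42164 = 126359/3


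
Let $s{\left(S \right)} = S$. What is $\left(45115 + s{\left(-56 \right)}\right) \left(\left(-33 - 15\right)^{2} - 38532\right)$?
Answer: $-1632397452$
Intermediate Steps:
$\left(45115 + s{\left(-56 \right)}\right) \left(\left(-33 - 15\right)^{2} - 38532\right) = \left(45115 - 56\right) \left(\left(-33 - 15\right)^{2} - 38532\right) = 45059 \left(\left(-48\right)^{2} - 38532\right) = 45059 \left(2304 - 38532\right) = 45059 \left(-36228\right) = -1632397452$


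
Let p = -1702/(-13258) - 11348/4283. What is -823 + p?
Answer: -23438202820/28392007 ≈ -825.52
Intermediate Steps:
p = -71581059/28392007 (p = -1702*(-1/13258) - 11348*1/4283 = 851/6629 - 11348/4283 = -71581059/28392007 ≈ -2.5212)
-823 + p = -823 - 71581059/28392007 = -23438202820/28392007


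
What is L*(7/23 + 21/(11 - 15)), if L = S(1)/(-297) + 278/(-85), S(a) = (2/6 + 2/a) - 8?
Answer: 22409023/1393524 ≈ 16.081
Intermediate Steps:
S(a) = -23/3 + 2/a (S(a) = (2*(1/6) + 2/a) - 8 = (1/3 + 2/a) - 8 = -23/3 + 2/a)
L = -246253/75735 (L = (-23/3 + 2/1)/(-297) + 278/(-85) = (-23/3 + 2*1)*(-1/297) + 278*(-1/85) = (-23/3 + 2)*(-1/297) - 278/85 = -17/3*(-1/297) - 278/85 = 17/891 - 278/85 = -246253/75735 ≈ -3.2515)
L*(7/23 + 21/(11 - 15)) = -246253*(7/23 + 21/(11 - 15))/75735 = -246253*(7*(1/23) + 21/(-4))/75735 = -246253*(7/23 + 21*(-1/4))/75735 = -246253*(7/23 - 21/4)/75735 = -246253/75735*(-455/92) = 22409023/1393524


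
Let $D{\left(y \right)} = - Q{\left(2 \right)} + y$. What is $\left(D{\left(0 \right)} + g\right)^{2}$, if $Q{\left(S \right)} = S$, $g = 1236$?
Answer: $1522756$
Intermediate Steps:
$D{\left(y \right)} = -2 + y$ ($D{\left(y \right)} = \left(-1\right) 2 + y = -2 + y$)
$\left(D{\left(0 \right)} + g\right)^{2} = \left(\left(-2 + 0\right) + 1236\right)^{2} = \left(-2 + 1236\right)^{2} = 1234^{2} = 1522756$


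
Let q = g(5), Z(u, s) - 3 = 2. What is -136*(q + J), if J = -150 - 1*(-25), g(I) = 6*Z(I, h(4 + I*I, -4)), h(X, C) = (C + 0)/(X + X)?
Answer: 12920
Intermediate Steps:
h(X, C) = C/(2*X) (h(X, C) = C/((2*X)) = C*(1/(2*X)) = C/(2*X))
Z(u, s) = 5 (Z(u, s) = 3 + 2 = 5)
g(I) = 30 (g(I) = 6*5 = 30)
q = 30
J = -125 (J = -150 + 25 = -125)
-136*(q + J) = -136*(30 - 125) = -136*(-95) = 12920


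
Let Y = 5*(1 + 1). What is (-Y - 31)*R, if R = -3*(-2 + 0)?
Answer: -246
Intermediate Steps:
Y = 10 (Y = 5*2 = 10)
R = 6 (R = -3*(-2) = 6)
(-Y - 31)*R = (-1*10 - 31)*6 = (-10 - 31)*6 = -41*6 = -246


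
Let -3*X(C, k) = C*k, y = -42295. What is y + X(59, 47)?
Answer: -129658/3 ≈ -43219.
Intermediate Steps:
X(C, k) = -C*k/3
y + X(59, 47) = -42295 - ⅓*59*47 = -42295 - 2773/3 = -129658/3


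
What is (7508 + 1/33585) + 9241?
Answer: 562515166/33585 ≈ 16749.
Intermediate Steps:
(7508 + 1/33585) + 9241 = 252156181/33585 + 9241 = 562515166/33585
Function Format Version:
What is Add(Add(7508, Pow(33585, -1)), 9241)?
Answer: Rational(562515166, 33585) ≈ 16749.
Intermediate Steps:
Add(Add(7508, Pow(33585, -1)), 9241) = Add(Add(7508, Rational(1, 33585)), 9241) = Add(Rational(252156181, 33585), 9241) = Rational(562515166, 33585)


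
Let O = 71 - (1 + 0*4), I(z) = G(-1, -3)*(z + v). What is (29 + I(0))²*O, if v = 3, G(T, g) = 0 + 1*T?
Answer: 47320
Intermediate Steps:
G(T, g) = T (G(T, g) = 0 + T = T)
I(z) = -3 - z (I(z) = -(z + 3) = -(3 + z) = -3 - z)
O = 70 (O = 71 - (1 + 0) = 71 - 1*1 = 71 - 1 = 70)
(29 + I(0))²*O = (29 + (-3 - 1*0))²*70 = (29 + (-3 + 0))²*70 = (29 - 3)²*70 = 26²*70 = 676*70 = 47320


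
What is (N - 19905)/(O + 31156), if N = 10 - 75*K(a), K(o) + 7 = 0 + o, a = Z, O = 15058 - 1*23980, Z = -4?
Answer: -9535/11117 ≈ -0.85770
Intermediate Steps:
O = -8922 (O = 15058 - 23980 = -8922)
a = -4
K(o) = -7 + o (K(o) = -7 + (0 + o) = -7 + o)
N = 835 (N = 10 - 75*(-7 - 4) = 10 - 75*(-11) = 10 + 825 = 835)
(N - 19905)/(O + 31156) = (835 - 19905)/(-8922 + 31156) = -19070/22234 = -19070*1/22234 = -9535/11117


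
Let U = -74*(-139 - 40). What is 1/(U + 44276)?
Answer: 1/57522 ≈ 1.7385e-5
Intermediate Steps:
U = 13246 (U = -74*(-179) = 13246)
1/(U + 44276) = 1/(13246 + 44276) = 1/57522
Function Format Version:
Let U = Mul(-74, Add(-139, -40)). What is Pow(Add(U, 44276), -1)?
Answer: Rational(1, 57522) ≈ 1.7385e-5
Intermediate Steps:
U = 13246 (U = Mul(-74, -179) = 13246)
Pow(Add(U, 44276), -1) = Pow(Add(13246, 44276), -1) = Pow(57522, -1) = Rational(1, 57522)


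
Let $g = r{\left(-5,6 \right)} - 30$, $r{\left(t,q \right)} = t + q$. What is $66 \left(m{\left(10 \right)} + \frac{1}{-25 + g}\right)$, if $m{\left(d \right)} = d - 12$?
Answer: $- \frac{1199}{9} \approx -133.22$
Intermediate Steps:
$m{\left(d \right)} = -12 + d$
$r{\left(t,q \right)} = q + t$
$g = -29$ ($g = \left(6 - 5\right) - 30 = 1 - 30 = -29$)
$66 \left(m{\left(10 \right)} + \frac{1}{-25 + g}\right) = 66 \left(\left(-12 + 10\right) + \frac{1}{-25 - 29}\right) = 66 \left(-2 + \frac{1}{-54}\right) = 66 \left(-2 - \frac{1}{54}\right) = 66 \left(- \frac{109}{54}\right) = - \frac{1199}{9}$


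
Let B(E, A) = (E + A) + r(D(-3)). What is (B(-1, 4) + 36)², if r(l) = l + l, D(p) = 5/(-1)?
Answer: 841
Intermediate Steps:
D(p) = -5 (D(p) = 5*(-1) = -5)
r(l) = 2*l
B(E, A) = -10 + A + E (B(E, A) = (E + A) + 2*(-5) = (A + E) - 10 = -10 + A + E)
(B(-1, 4) + 36)² = ((-10 + 4 - 1) + 36)² = (-7 + 36)² = 29² = 841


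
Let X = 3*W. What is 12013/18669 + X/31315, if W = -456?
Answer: 350647903/584619735 ≈ 0.59979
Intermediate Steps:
X = -1368 (X = 3*(-456) = -1368)
12013/18669 + X/31315 = 12013/18669 - 1368/31315 = 350647903/584619735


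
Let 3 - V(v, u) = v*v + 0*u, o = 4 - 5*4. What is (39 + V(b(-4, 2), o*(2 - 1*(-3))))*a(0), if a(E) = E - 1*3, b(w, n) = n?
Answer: -114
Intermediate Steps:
a(E) = -3 + E (a(E) = E - 3 = -3 + E)
o = -16 (o = 4 - 20 = -16)
V(v, u) = 3 - v**2 (V(v, u) = 3 - (v*v + 0*u) = 3 - (v**2 + 0) = 3 - v**2)
(39 + V(b(-4, 2), o*(2 - 1*(-3))))*a(0) = (39 + (3 - 1*2**2))*(-3 + 0) = (39 + (3 - 1*4))*(-3) = (39 + (3 - 4))*(-3) = (39 - 1)*(-3) = 38*(-3) = -114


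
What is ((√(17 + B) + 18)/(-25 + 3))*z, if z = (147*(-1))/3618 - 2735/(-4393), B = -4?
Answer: -3083153/6475282 - 3083153*√13/116555076 ≈ -0.57152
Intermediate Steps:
z = 3083153/5297958 (z = -147*1/3618 - 2735*(-1/4393) = -49/1206 + 2735/4393 = 3083153/5297958 ≈ 0.58195)
((√(17 + B) + 18)/(-25 + 3))*z = ((√(17 - 4) + 18)/(-25 + 3))*(3083153/5297958) = ((√13 + 18)/(-22))*(3083153/5297958) = ((18 + √13)*(-1/22))*(3083153/5297958) = (-9/11 - √13/22)*(3083153/5297958) = -3083153/6475282 - 3083153*√13/116555076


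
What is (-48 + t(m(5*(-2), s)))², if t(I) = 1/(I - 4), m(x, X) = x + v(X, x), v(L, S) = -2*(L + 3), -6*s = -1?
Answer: 8590761/3721 ≈ 2308.7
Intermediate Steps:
s = ⅙ (s = -⅙*(-1) = ⅙ ≈ 0.16667)
v(L, S) = -6 - 2*L (v(L, S) = -2*(3 + L) = -6 - 2*L)
m(x, X) = -6 + x - 2*X (m(x, X) = x + (-6 - 2*X) = -6 + x - 2*X)
t(I) = 1/(-4 + I)
(-48 + t(m(5*(-2), s)))² = (-48 + 1/(-4 + (-6 + 5*(-2) - 2*⅙)))² = (-48 + 1/(-4 + (-6 - 10 - ⅓)))² = (-48 + 1/(-4 - 49/3))² = (-48 + 1/(-61/3))² = (-48 - 3/61)² = (-2931/61)² = 8590761/3721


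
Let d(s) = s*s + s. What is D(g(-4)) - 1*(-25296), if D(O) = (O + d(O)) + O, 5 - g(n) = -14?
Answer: 25714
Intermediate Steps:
g(n) = 19 (g(n) = 5 - 1*(-14) = 5 + 14 = 19)
d(s) = s + s**2 (d(s) = s**2 + s = s + s**2)
D(O) = 2*O + O*(1 + O) (D(O) = (O + O*(1 + O)) + O = 2*O + O*(1 + O))
D(g(-4)) - 1*(-25296) = 19*(3 + 19) - 1*(-25296) = 19*22 + 25296 = 418 + 25296 = 25714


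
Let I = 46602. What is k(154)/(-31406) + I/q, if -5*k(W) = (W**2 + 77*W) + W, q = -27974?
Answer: -1579614247/1098189305 ≈ -1.4384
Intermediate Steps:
k(W) = -78*W/5 - W**2/5 (k(W) = -((W**2 + 77*W) + W)/5 = -(W**2 + 78*W)/5 = -78*W/5 - W**2/5)
k(154)/(-31406) + I/q = -1/5*154*(78 + 154)/(-31406) + 46602/(-27974) = -1/5*154*232*(-1/31406) + 46602*(-1/27974) = -35728/5*(-1/31406) - 23301/13987 = 17864/78515 - 23301/13987 = -1579614247/1098189305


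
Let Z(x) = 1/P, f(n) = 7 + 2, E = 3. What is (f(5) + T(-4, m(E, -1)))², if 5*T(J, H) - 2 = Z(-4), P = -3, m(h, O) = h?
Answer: 784/9 ≈ 87.111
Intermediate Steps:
f(n) = 9
Z(x) = -⅓ (Z(x) = 1/(-3) = -⅓)
T(J, H) = ⅓ (T(J, H) = ⅖ + (⅕)*(-⅓) = ⅖ - 1/15 = ⅓)
(f(5) + T(-4, m(E, -1)))² = (9 + ⅓)² = (28/3)² = 784/9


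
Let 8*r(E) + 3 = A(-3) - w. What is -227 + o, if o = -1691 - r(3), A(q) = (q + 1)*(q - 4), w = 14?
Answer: -15341/8 ≈ -1917.6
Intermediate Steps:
A(q) = (1 + q)*(-4 + q)
r(E) = -3/8 (r(E) = -3/8 + ((-4 + (-3)² - 3*(-3)) - 1*14)/8 = -3/8 + ((-4 + 9 + 9) - 14)/8 = -3/8 + (14 - 14)/8 = -3/8 + (⅛)*0 = -3/8 + 0 = -3/8)
o = -13525/8 (o = -1691 - 1*(-3/8) = -1691 + 3/8 = -13525/8 ≈ -1690.6)
-227 + o = -227 - 13525/8 = -15341/8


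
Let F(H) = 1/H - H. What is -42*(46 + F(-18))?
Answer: -8057/3 ≈ -2685.7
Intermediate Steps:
-42*(46 + F(-18)) = -42*(46 + (1/(-18) - 1*(-18))) = -42*(46 + (-1/18 + 18)) = -42*(46 + 323/18) = -42*1151/18 = -8057/3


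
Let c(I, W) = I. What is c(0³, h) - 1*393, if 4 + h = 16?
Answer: -393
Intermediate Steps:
h = 12 (h = -4 + 16 = 12)
c(0³, h) - 1*393 = 0³ - 1*393 = 0 - 393 = -393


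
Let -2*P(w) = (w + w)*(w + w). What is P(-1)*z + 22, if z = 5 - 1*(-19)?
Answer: -26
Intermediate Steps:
z = 24 (z = 5 + 19 = 24)
P(w) = -2*w² (P(w) = -(w + w)*(w + w)/2 = -2*w*2*w/2 = -2*w²)
P(-1)*z + 22 = -2*(-1)²*24 + 22 = -2*1*24 + 22 = -2*24 + 22 = -48 + 22 = -26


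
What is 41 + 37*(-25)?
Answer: -884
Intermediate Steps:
41 + 37*(-25) = 41 - 925 = -884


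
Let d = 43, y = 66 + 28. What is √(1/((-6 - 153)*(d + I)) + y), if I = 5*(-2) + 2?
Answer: √2911101585/5565 ≈ 9.6953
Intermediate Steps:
y = 94
I = -8 (I = -10 + 2 = -8)
√(1/((-6 - 153)*(d + I)) + y) = √(1/((-6 - 153)*(43 - 8)) + 94) = √(1/(-159*35) + 94) = √(1/(-5565) + 94) = √(-1/5565 + 94) = √(523109/5565) = √2911101585/5565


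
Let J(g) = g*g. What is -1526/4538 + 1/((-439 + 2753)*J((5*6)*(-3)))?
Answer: -14301211931/42528774600 ≈ -0.33627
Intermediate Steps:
J(g) = g²
-1526/4538 + 1/((-439 + 2753)*J((5*6)*(-3))) = -1526/4538 + 1/((-439 + 2753)*(((5*6)*(-3))²)) = -1526*1/4538 + 1/(2314*((30*(-3))²)) = -763/2269 + 1/(2314*((-90)²)) = -763/2269 + (1/2314)/8100 = -763/2269 + (1/2314)*(1/8100) = -763/2269 + 1/18743400 = -14301211931/42528774600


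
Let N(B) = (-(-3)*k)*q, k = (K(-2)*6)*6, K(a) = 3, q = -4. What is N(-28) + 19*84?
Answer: 300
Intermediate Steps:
k = 108 (k = (3*6)*6 = 18*6 = 108)
N(B) = -1296 (N(B) = -(-3)*108*(-4) = -3*(-108)*(-4) = 324*(-4) = -1296)
N(-28) + 19*84 = -1296 + 19*84 = -1296 + 1596 = 300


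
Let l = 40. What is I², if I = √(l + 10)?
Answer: 50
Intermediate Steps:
I = 5*√2 (I = √(40 + 10) = √50 = 5*√2 ≈ 7.0711)
I² = (5*√2)² = 50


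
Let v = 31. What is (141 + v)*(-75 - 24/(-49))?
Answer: -627972/49 ≈ -12816.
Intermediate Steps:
(141 + v)*(-75 - 24/(-49)) = (141 + 31)*(-75 - 24/(-49)) = 172*(-75 - 24*(-1)/49) = 172*(-75 - 1*(-24/49)) = 172*(-75 + 24/49) = 172*(-3651/49) = -627972/49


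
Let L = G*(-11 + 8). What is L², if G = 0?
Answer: 0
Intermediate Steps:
L = 0 (L = 0*(-11 + 8) = 0*(-3) = 0)
L² = 0² = 0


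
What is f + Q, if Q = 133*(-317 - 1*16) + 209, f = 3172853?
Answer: 3128773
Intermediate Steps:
Q = -44080 (Q = 133*(-317 - 16) + 209 = 133*(-333) + 209 = -44289 + 209 = -44080)
f + Q = 3172853 - 44080 = 3128773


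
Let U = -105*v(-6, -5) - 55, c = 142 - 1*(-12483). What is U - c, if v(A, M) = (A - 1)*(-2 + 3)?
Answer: -11945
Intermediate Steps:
v(A, M) = -1 + A (v(A, M) = (-1 + A)*1 = -1 + A)
c = 12625 (c = 142 + 12483 = 12625)
U = 680 (U = -105*(-1 - 6) - 55 = -105*(-7) - 55 = 735 - 55 = 680)
U - c = 680 - 1*12625 = 680 - 12625 = -11945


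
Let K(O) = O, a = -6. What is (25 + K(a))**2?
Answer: 361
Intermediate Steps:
(25 + K(a))**2 = (25 - 6)**2 = 19**2 = 361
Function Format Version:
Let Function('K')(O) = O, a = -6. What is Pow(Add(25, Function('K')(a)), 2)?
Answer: 361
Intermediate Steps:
Pow(Add(25, Function('K')(a)), 2) = Pow(Add(25, -6), 2) = Pow(19, 2) = 361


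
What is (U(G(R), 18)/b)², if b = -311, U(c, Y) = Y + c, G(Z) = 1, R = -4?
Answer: 361/96721 ≈ 0.0037324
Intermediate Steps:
(U(G(R), 18)/b)² = ((18 + 1)/(-311))² = (19*(-1/311))² = (-19/311)² = 361/96721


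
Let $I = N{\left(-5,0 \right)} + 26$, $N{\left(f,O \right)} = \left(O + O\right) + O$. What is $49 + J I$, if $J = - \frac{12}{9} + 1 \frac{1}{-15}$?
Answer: $\frac{63}{5} \approx 12.6$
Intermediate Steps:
$J = - \frac{7}{5}$ ($J = \left(-12\right) \frac{1}{9} + 1 \left(- \frac{1}{15}\right) = - \frac{4}{3} - \frac{1}{15} = - \frac{7}{5} \approx -1.4$)
$N{\left(f,O \right)} = 3 O$ ($N{\left(f,O \right)} = 2 O + O = 3 O$)
$I = 26$ ($I = 3 \cdot 0 + 26 = 0 + 26 = 26$)
$49 + J I = 49 - \frac{182}{5} = \frac{63}{5}$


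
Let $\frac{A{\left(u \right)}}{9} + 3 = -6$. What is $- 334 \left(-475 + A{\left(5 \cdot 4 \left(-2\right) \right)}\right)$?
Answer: $185704$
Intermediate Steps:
$A{\left(u \right)} = -81$ ($A{\left(u \right)} = -27 + 9 \left(-6\right) = -27 - 54 = -81$)
$- 334 \left(-475 + A{\left(5 \cdot 4 \left(-2\right) \right)}\right) = - 334 \left(-475 - 81\right) = \left(-334\right) \left(-556\right) = 185704$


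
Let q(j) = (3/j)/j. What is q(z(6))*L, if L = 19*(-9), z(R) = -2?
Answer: -513/4 ≈ -128.25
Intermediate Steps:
q(j) = 3/j²
L = -171
q(z(6))*L = (3/(-2)²)*(-171) = (3*(¼))*(-171) = (¾)*(-171) = -513/4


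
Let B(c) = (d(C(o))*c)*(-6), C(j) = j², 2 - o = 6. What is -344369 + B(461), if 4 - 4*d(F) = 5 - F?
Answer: -709483/2 ≈ -3.5474e+5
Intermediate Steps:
o = -4 (o = 2 - 1*6 = 2 - 6 = -4)
d(F) = -¼ + F/4 (d(F) = 1 - (5 - F)/4 = 1 + (-5/4 + F/4) = -¼ + F/4)
B(c) = -45*c/2 (B(c) = ((-¼ + (¼)*(-4)²)*c)*(-6) = ((-¼ + (¼)*16)*c)*(-6) = ((-¼ + 4)*c)*(-6) = (15*c/4)*(-6) = -45*c/2)
-344369 + B(461) = -344369 - 45/2*461 = -344369 - 20745/2 = -709483/2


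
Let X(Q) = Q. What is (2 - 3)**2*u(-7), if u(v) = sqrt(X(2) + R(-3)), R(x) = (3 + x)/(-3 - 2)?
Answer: sqrt(2) ≈ 1.4142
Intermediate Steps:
R(x) = -3/5 - x/5 (R(x) = (3 + x)/(-5) = (3 + x)*(-1/5) = -3/5 - x/5)
u(v) = sqrt(2) (u(v) = sqrt(2 + (-3/5 - 1/5*(-3))) = sqrt(2 + (-3/5 + 3/5)) = sqrt(2 + 0) = sqrt(2))
(2 - 3)**2*u(-7) = (2 - 3)**2*sqrt(2) = (-1)**2*sqrt(2) = 1*sqrt(2) = sqrt(2)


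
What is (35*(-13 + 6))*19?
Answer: -4655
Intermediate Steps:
(35*(-13 + 6))*19 = (35*(-7))*19 = -245*19 = -4655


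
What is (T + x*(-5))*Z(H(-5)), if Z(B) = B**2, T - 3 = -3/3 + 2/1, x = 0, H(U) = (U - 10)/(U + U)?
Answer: 9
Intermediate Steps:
H(U) = (-10 + U)/(2*U) (H(U) = (-10 + U)/((2*U)) = (-10 + U)*(1/(2*U)) = (-10 + U)/(2*U))
T = 4 (T = 3 + (-3/3 + 2/1) = 3 + (-3*1/3 + 2*1) = 3 + (-1 + 2) = 3 + 1 = 4)
(T + x*(-5))*Z(H(-5)) = (4 + 0*(-5))*((1/2)*(-10 - 5)/(-5))**2 = (4 + 0)*((1/2)*(-1/5)*(-15))**2 = 4*(3/2)**2 = 4*(9/4) = 9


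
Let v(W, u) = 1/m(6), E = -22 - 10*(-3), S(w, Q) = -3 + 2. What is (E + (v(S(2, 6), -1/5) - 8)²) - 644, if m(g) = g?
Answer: -20687/36 ≈ -574.64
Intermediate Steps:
S(w, Q) = -1
E = 8 (E = -22 + 30 = 8)
v(W, u) = ⅙ (v(W, u) = 1/6 = ⅙)
(E + (v(S(2, 6), -1/5) - 8)²) - 644 = (8 + (⅙ - 8)²) - 644 = (8 + (-47/6)²) - 644 = (8 + 2209/36) - 644 = 2497/36 - 644 = -20687/36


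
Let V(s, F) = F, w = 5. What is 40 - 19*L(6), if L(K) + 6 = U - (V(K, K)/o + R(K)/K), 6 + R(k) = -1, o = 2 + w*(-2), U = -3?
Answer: 2095/12 ≈ 174.58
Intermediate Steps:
o = -8 (o = 2 + 5*(-2) = 2 - 10 = -8)
R(k) = -7 (R(k) = -6 - 1 = -7)
L(K) = -9 + 7/K + K/8 (L(K) = -6 + (-3 - (K/(-8) - 7/K)) = -6 + (-3 - (K*(-⅛) - 7/K)) = -6 + (-3 - (-K/8 - 7/K)) = -6 + (-3 - (-7/K - K/8)) = -6 + (-3 + (7/K + K/8)) = -6 + (-3 + 7/K + K/8) = -9 + 7/K + K/8)
40 - 19*L(6) = 40 - 19*(-9 + 7/6 + (⅛)*6) = 40 - 19*(-9 + 7*(⅙) + ¾) = 40 - 19*(-9 + 7/6 + ¾) = 40 - 19*(-85/12) = 40 + 1615/12 = 2095/12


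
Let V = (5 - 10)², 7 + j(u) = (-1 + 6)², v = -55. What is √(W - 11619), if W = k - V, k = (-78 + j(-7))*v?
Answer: 2*I*√2086 ≈ 91.345*I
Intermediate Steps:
j(u) = 18 (j(u) = -7 + (-1 + 6)² = -7 + 5² = -7 + 25 = 18)
V = 25 (V = (-5)² = 25)
k = 3300 (k = (-78 + 18)*(-55) = -60*(-55) = 3300)
W = 3275 (W = 3300 - 1*25 = 3300 - 25 = 3275)
√(W - 11619) = √(3275 - 11619) = √(-8344) = 2*I*√2086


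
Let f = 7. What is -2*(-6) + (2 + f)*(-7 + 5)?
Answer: -6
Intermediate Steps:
-2*(-6) + (2 + f)*(-7 + 5) = -2*(-6) + (2 + 7)*(-7 + 5) = 12 + 9*(-2) = 12 - 18 = -6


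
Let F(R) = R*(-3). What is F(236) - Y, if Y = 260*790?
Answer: -206108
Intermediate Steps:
F(R) = -3*R
Y = 205400
F(236) - Y = -3*236 - 1*205400 = -708 - 205400 = -206108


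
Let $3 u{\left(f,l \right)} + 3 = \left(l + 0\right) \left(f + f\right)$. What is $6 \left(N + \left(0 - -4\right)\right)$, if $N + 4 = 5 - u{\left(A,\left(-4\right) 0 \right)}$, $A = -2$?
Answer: $36$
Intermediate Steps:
$u{\left(f,l \right)} = -1 + \frac{2 f l}{3}$ ($u{\left(f,l \right)} = -1 + \frac{\left(l + 0\right) \left(f + f\right)}{3} = -1 + \frac{l 2 f}{3} = -1 + \frac{2 f l}{3}$)
$N = 2$ ($N = -4 + \left(5 - \left(-1 + \frac{2}{3} \left(-2\right) \left(\left(-4\right) 0\right)\right)\right) = -4 + \left(5 - \left(-1 + \frac{2}{3} \left(-2\right) 0\right)\right) = -4 + \left(5 - \left(-1 + 0\right)\right) = -4 + \left(5 - -1\right) = -4 + \left(5 + 1\right) = -4 + 6 = 2$)
$6 \left(N + \left(0 - -4\right)\right) = 6 \left(2 + \left(0 - -4\right)\right) = 6 \left(2 + \left(0 + 4\right)\right) = 6 \left(2 + 4\right) = 6 \cdot 6 = 36$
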